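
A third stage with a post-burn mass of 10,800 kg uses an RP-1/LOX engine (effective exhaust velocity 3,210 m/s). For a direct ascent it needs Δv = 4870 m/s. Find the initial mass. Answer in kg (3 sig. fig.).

initial mass ≈ 49200 kg

m₀/m_f = exp(Δv / v_e) = exp(4870 / 3210.0) = exp(1.5171) = 4.5591.
m₀ = m_f × 4.5591 = 10,800 × 4.5591 = 49,238.3 kg.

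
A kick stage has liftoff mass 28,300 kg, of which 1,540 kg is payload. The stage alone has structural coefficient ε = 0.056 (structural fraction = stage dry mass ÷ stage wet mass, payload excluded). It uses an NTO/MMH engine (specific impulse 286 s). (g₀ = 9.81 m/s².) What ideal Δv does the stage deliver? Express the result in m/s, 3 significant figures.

Stage wet mass = m₀ − payload = 28,300 − 1,540 = 26,760 kg.
Stage dry mass = ε × stage wet mass = 0.056 × 26,760 = 1,498.56 kg.
Burnout mass m_f = stage dry + payload = 1,498.56 + 1,540 = 3,038.56 kg.
v_e = Isp · g₀ = 286 × 9.81 = 2805.7 m/s.
Rocket equation: Δv = v_e · ln(28,300/3,038.56) = 2805.7 × ln(9.314) = 2805.7 × 2.2315 ≈ 6261 m/s.

Δv ≈ 6260 m/s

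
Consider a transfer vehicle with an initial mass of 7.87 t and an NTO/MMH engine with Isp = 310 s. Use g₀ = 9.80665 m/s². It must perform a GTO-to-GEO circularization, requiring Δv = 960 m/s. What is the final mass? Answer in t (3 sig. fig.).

v_e = Isp · g₀ = 310 × 9.80665 = 3040.1 m/s.
m₀/m_f = exp(Δv / v_e) = exp(960 / 3040.1) = exp(0.3158) = 1.3713.
m_f = m₀ / 1.3713 = 7.87 / 1.3713 = 5.73908 t.

final mass ≈ 5.74 t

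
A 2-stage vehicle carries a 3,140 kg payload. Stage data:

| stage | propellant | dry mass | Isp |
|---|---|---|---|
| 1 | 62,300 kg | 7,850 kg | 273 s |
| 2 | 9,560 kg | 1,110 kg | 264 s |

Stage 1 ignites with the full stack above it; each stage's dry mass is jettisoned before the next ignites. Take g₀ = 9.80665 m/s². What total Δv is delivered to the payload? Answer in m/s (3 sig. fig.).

Δv ≈ 6680 m/s

Ignition mass of stage 1 = 62,300+7,850 + 9,560+1,110 + 3,140 = 83,960 kg.
Stage 1: m₀ = 83,960 kg, m_f = 83,960 − 62,300 = 21,660 kg; Δv = 273×9.80665×ln(3.876) = 2677.2×1.3549 ≈ 3627 m/s.
Stage 2: m₀ = 13,810 kg, m_f = 13,810 − 9,560 = 4,250 kg; Δv = 264×9.80665×ln(3.249) = 2589.0×1.1785 ≈ 3051 m/s.
Total Δv = 3627 + 3051 = 6678 m/s.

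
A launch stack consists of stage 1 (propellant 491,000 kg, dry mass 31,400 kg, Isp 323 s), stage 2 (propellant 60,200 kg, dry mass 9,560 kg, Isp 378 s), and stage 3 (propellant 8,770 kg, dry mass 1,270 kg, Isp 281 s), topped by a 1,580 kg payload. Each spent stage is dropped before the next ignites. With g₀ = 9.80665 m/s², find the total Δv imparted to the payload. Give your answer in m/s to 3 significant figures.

Ignition mass of stage 1 = 491,000+31,400 + 60,200+9,560 + 8,770+1,270 + 1,580 = 603,780 kg.
Stage 1: m₀ = 603,780 kg, m_f = 603,780 − 491,000 = 112,780 kg; Δv = 323×9.80665×ln(5.354) = 3167.5×1.6778 ≈ 5314 m/s.
Stage 2: m₀ = 81,380 kg, m_f = 81,380 − 60,200 = 21,180 kg; Δv = 378×9.80665×ln(3.842) = 3706.9×1.3461 ≈ 4990 m/s.
Stage 3: m₀ = 11,620 kg, m_f = 11,620 − 8,770 = 2,850 kg; Δv = 281×9.80665×ln(4.077) = 2755.7×1.4054 ≈ 3873 m/s.
Total Δv = 5314 + 4990 + 3873 = 14177 m/s.

Δv ≈ 14200 m/s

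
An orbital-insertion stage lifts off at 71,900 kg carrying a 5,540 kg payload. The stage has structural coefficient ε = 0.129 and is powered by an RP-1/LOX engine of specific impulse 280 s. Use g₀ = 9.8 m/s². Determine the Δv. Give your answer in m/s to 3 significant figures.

Stage wet mass = m₀ − payload = 71,900 − 5,540 = 66,360 kg.
Stage dry mass = ε × stage wet mass = 0.129 × 66,360 = 8,560.44 kg.
Burnout mass m_f = stage dry + payload = 8,560.44 + 5,540 = 14,100.44 kg.
v_e = Isp · g₀ = 280 × 9.8 = 2744.0 m/s.
From the ideal rocket equation, Δv = v_e · ln(71,900/14,100.44) = 2744.0 × ln(5.099) = 2744.0 × 1.6291 ≈ 4470 m/s.

Δv ≈ 4470 m/s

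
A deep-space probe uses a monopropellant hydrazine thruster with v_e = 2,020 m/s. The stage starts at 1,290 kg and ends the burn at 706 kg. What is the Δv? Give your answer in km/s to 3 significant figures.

Δv ≈ 1.22 km/s

Using Δv = v_e ln(m₀/m_f): Δv = v_e · ln(m₀/m_f) = 2020.0 × ln(1.827) = 2020.0 × 0.6028 ≈ 1217.6 m/s.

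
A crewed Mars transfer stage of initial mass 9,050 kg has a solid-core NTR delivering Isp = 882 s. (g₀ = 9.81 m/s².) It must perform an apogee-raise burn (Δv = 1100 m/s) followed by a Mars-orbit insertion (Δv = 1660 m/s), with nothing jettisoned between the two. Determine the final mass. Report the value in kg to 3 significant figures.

v_e = Isp · g₀ = 882 × 9.81 = 8652.4 m/s.
After the first burn: m = 9050 × exp(−1100/8652.4) = 9050 × 0.88062 = 7,969.61 kg.
After the second burn: m = 7,969.61 × exp(−1660/8652.4) = 7,969.61 × 0.82543 = 6,578.36 kg.

final mass ≈ 6580 kg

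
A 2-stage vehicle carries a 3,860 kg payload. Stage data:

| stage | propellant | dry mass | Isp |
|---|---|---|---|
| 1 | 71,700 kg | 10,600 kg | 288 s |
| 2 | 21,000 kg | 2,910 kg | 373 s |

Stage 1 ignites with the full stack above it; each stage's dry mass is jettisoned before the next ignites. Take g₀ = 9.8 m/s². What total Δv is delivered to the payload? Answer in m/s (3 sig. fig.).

Δv ≈ 8130 m/s

Ignition mass of stage 1 = 71,700+10,600 + 21,000+2,910 + 3,860 = 110,070 kg.
Stage 1: m₀ = 110,070 kg, m_f = 110,070 − 71,700 = 38,370 kg; Δv = 288×9.8×ln(2.869) = 2822.4×1.0538 ≈ 2974 m/s.
Stage 2: m₀ = 27,770 kg, m_f = 27,770 − 21,000 = 6,770 kg; Δv = 373×9.8×ln(4.102) = 3655.4×1.4115 ≈ 5159 m/s.
Total Δv = 2974 + 5159 = 8133 m/s.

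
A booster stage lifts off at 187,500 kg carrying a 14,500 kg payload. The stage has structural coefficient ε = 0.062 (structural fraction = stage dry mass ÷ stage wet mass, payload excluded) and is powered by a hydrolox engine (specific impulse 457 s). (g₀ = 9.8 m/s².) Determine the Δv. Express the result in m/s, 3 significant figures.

Δv ≈ 8980 m/s

Stage wet mass = m₀ − payload = 187,500 − 14,500 = 173,000 kg.
Stage dry mass = ε × stage wet mass = 0.062 × 173,000 = 10,726 kg.
Burnout mass m_f = stage dry + payload = 10,726 + 14,500 = 25,226 kg.
v_e = Isp · g₀ = 457 × 9.8 = 4478.6 m/s.
Δv = v_e · ln(187,500/25,226) = 4478.6 × ln(7.433) = 4478.6 × 2.0059 ≈ 8984 m/s.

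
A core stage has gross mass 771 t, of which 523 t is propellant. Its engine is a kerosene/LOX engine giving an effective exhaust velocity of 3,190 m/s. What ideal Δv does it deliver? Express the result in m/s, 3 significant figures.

m_f = m₀ − m_prop = 771 − 523 = 248 t.
Δv = v_e · ln(m₀/m_f) = 3190.0 × ln(3.109) = 3190.0 × 1.1343 ≈ 3618.3 m/s.

Δv ≈ 3620 m/s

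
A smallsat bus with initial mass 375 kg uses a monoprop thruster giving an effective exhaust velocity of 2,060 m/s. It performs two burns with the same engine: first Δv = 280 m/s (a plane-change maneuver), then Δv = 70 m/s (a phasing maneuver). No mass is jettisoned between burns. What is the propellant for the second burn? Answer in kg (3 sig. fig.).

propellant for the second burn ≈ 10.9 kg

After the first burn: m = 375 × exp(−280/2060.0) = 375 × 0.87291 = 327.341 kg.
After the second burn: m = 327.341 × exp(−70/2060.0) = 327.341 × 0.96659 = 316.405 kg.
Second-burn propellant = 327.341 − 316.405 = 10.936 kg.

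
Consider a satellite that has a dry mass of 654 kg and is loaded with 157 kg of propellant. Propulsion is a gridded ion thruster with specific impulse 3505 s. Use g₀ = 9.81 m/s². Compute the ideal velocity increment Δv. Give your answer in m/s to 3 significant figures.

v_e = Isp · g₀ = 3505 × 9.81 = 34384.1 m/s.
m₀ = m_dry + m_prop = 654 + 157 = 811 kg.
From the ideal rocket equation, Δv = v_e · ln(m₀/m_f) = 34384.1 × ln(1.24) = 34384.1 × 0.2152 ≈ 7398.1 m/s.

Δv ≈ 7400 m/s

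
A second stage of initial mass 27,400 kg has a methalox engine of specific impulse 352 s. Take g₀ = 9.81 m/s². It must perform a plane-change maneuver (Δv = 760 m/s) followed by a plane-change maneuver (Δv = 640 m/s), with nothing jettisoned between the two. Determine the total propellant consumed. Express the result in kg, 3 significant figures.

v_e = Isp · g₀ = 352 × 9.81 = 3453.1 m/s.
After the first burn: m = 27400 × exp(−760/3453.1) = 27400 × 0.80245 = 21,987.1 kg.
After the second burn: m = 21,987.1 × exp(−640/3453.1) = 21,987.1 × 0.83082 = 18,267.3 kg.
Total propellant = m₀ − m_final = 27400 − 18,267.3 = 9,132.7 kg.

total propellant consumed ≈ 9130 kg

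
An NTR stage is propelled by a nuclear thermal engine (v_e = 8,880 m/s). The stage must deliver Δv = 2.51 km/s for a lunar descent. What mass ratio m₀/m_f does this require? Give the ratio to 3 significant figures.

mass ratio ≈ 1.33

m₀/m_f = exp(Δv / v_e) = exp(2510 / 8880.0) = exp(0.2827) = 1.3267.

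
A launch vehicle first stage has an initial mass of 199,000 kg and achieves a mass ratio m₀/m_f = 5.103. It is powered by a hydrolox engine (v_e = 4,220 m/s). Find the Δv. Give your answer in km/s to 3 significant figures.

Δv ≈ 6.88 km/s

Δv = v_e · ln(5.103) = 4220.0 × 1.6298 ≈ 6877.9 m/s.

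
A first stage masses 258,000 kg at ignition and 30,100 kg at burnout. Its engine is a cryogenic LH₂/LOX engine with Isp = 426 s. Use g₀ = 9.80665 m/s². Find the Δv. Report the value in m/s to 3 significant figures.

v_e = Isp · g₀ = 426 × 9.80665 = 4177.6 m/s.
Δv = v_e · ln(m₀/m_f) = 4177.6 × ln(8.571) = 4177.6 × 2.1484 ≈ 8975.4 m/s.

Δv ≈ 8980 m/s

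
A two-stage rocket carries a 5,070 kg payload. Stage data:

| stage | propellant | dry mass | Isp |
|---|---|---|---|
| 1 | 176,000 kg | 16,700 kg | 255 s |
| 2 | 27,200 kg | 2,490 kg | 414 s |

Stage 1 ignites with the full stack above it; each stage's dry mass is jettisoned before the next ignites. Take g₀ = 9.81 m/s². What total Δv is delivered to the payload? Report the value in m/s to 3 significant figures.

Δv ≈ 9910 m/s

Ignition mass of stage 1 = 176,000+16,700 + 27,200+2,490 + 5,070 = 227,460 kg.
Stage 1: m₀ = 227,460 kg, m_f = 227,460 − 176,000 = 51,460 kg; Δv = 255×9.81×ln(4.42) = 2501.6×1.4862 ≈ 3718 m/s.
Stage 2: m₀ = 34,760 kg, m_f = 34,760 − 27,200 = 7,560 kg; Δv = 414×9.81×ln(4.598) = 4061.3×1.5256 ≈ 6196 m/s.
Total Δv = 3718 + 6196 = 9914 m/s.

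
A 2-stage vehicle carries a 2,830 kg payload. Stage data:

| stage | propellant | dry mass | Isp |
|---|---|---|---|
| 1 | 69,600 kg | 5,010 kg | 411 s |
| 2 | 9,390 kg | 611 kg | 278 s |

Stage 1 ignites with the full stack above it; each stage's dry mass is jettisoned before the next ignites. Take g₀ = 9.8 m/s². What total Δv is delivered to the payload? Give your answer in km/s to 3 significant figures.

Ignition mass of stage 1 = 69,600+5,010 + 9,390+611 + 2,830 = 87,441 kg.
Stage 1: m₀ = 87,441 kg, m_f = 87,441 − 69,600 = 17,841 kg; Δv = 411×9.8×ln(4.901) = 4027.8×1.5895 ≈ 6402 m/s.
Stage 2: m₀ = 12,831 kg, m_f = 12,831 − 9,390 = 3,441 kg; Δv = 278×9.8×ln(3.729) = 2724.4×1.3161 ≈ 3586 m/s.
Total Δv = 6402 + 3586 = 9988 m/s.

Δv ≈ 9.99 km/s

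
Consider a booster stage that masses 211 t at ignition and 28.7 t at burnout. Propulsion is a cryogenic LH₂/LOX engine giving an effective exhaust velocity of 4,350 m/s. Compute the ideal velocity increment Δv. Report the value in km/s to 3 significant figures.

Δv ≈ 8.68 km/s

Δv = v_e · ln(m₀/m_f) = 4350.0 × ln(7.352) = 4350.0 × 1.9950 ≈ 8678.1 m/s.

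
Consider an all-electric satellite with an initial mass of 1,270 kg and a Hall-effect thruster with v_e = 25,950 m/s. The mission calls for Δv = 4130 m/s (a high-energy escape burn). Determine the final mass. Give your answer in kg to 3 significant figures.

final mass ≈ 1080 kg

m₀/m_f = exp(Δv / v_e) = exp(4130 / 25950.0) = exp(0.1592) = 1.1725.
m_f = m₀ / 1.1725 = 1,270 / 1.1725 = 1,083.16 kg.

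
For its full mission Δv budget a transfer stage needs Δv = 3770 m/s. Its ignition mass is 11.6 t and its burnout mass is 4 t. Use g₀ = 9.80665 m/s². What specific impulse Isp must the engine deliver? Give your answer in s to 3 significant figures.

ln(m₀/m_f) = ln(11600/4000) = ln(2.9) = 1.0647.
Using Δv = v_e ln(m₀/m_f): v_e = Δv / ln(m₀/m_f) = 3770 / 1.0647 = 3540.9 m/s.
Isp = v_e / g₀ = 3540.9 / 9.80665 = 361.1 s.

Isp ≈ 361 s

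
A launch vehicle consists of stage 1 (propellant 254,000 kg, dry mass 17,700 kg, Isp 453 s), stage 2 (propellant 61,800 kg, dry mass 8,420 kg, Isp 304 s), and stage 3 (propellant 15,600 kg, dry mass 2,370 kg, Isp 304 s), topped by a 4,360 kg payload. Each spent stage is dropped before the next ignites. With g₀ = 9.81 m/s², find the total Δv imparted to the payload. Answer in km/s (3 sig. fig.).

Ignition mass of stage 1 = 254,000+17,700 + 61,800+8,420 + 15,600+2,370 + 4,360 = 364,250 kg.
Stage 1: m₀ = 364,250 kg, m_f = 364,250 − 254,000 = 110,250 kg; Δv = 453×9.81×ln(3.304) = 4443.9×1.1951 ≈ 5311 m/s.
Stage 2: m₀ = 92,550 kg, m_f = 92,550 − 61,800 = 30,750 kg; Δv = 304×9.81×ln(3.01) = 2982.2×1.1019 ≈ 3286 m/s.
Stage 3: m₀ = 22,330 kg, m_f = 22,330 − 15,600 = 6,730 kg; Δv = 304×9.81×ln(3.318) = 2982.2×1.1994 ≈ 3577 m/s.
Total Δv = 5311 + 3286 + 3577 = 12174 m/s.

Δv ≈ 12.2 km/s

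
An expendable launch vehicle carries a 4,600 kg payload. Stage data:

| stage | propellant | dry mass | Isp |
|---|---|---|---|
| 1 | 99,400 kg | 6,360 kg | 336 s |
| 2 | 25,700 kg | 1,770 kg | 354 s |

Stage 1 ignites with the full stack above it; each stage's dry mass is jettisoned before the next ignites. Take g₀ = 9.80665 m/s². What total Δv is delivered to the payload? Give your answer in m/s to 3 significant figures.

Δv ≈ 9820 m/s

Ignition mass of stage 1 = 99,400+6,360 + 25,700+1,770 + 4,600 = 137,830 kg.
Stage 1: m₀ = 137,830 kg, m_f = 137,830 − 99,400 = 38,430 kg; Δv = 336×9.80665×ln(3.587) = 3295.0×1.2772 ≈ 4208 m/s.
Stage 2: m₀ = 32,070 kg, m_f = 32,070 − 25,700 = 6,370 kg; Δv = 354×9.80665×ln(5.035) = 3471.6×1.6163 ≈ 5611 m/s.
Total Δv = 4208 + 5611 = 9819 m/s.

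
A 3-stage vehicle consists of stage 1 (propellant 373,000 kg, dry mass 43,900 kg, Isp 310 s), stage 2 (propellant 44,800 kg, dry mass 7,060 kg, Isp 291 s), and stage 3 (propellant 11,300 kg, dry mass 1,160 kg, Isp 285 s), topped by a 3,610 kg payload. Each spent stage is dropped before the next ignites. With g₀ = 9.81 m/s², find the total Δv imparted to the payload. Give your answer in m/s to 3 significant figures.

Δv ≈ 10900 m/s

Ignition mass of stage 1 = 373,000+43,900 + 44,800+7,060 + 11,300+1,160 + 3,610 = 484,830 kg.
Stage 1: m₀ = 484,830 kg, m_f = 484,830 − 373,000 = 111,830 kg; Δv = 310×9.81×ln(4.335) = 3041.1×1.4668 ≈ 4461 m/s.
Stage 2: m₀ = 67,930 kg, m_f = 67,930 − 44,800 = 23,130 kg; Δv = 291×9.81×ln(2.937) = 2854.7×1.0773 ≈ 3076 m/s.
Stage 3: m₀ = 16,070 kg, m_f = 16,070 − 11,300 = 4,770 kg; Δv = 285×9.81×ln(3.369) = 2795.9×1.2146 ≈ 3396 m/s.
Total Δv = 4461 + 3076 + 3396 = 10933 m/s.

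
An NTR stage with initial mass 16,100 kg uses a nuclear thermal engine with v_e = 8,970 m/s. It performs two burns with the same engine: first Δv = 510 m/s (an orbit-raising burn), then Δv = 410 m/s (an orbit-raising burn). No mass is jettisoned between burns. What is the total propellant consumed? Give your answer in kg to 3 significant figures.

After the first burn: m = 16100 × exp(−510/8970.0) = 16100 × 0.94473 = 15,210.2 kg.
After the second burn: m = 15,210.2 × exp(−410/8970.0) = 15,210.2 × 0.95532 = 14,530.6 kg.
Total propellant = m₀ − m_final = 16100 − 14,530.6 = 1,569.4 kg.

total propellant consumed ≈ 1570 kg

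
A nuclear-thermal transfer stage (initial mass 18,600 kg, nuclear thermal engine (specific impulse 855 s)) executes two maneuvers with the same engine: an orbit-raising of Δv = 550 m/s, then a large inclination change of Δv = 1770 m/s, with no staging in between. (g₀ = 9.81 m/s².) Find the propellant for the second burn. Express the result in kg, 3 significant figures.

propellant for the second burn ≈ 3310 kg

v_e = Isp · g₀ = 855 × 9.81 = 8387.6 m/s.
After the first burn: m = 18600 × exp(−550/8387.6) = 18600 × 0.93653 = 17,419.5 kg.
After the second burn: m = 17,419.5 × exp(−1770/8387.6) = 17,419.5 × 0.80975 = 14,105.4 kg.
Second-burn propellant = 17,419.5 − 14,105.4 = 3,314.1 kg.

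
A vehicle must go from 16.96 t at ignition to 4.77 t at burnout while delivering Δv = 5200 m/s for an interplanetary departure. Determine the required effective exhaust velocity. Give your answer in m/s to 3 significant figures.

ln(m₀/m_f) = ln(16960/4770) = ln(3.556) = 1.2685.
From the ideal rocket equation, v_e = Δv / ln(m₀/m_f) = 5200 / 1.2685 = 4099.3 m/s.

v_e ≈ 4100 m/s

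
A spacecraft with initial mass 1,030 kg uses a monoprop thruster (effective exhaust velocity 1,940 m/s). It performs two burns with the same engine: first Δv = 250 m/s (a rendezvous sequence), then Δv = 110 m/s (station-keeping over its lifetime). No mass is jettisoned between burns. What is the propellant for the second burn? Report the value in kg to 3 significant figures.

After the first burn: m = 1030 × exp(−250/1940.0) = 1030 × 0.87909 = 905.463 kg.
After the second burn: m = 905.463 × exp(−110/1940.0) = 905.463 × 0.94488 = 855.554 kg.
Second-burn propellant = 905.463 − 855.554 = 49.909 kg.

propellant for the second burn ≈ 49.9 kg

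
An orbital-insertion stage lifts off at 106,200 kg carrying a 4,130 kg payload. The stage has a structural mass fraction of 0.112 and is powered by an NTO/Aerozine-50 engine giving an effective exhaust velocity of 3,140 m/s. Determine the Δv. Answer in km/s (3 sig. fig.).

Stage wet mass = m₀ − payload = 106,200 − 4,130 = 102,070 kg.
Stage dry mass = ε × stage wet mass = 0.112 × 102,070 = 11,431.8 kg.
Burnout mass m_f = stage dry + payload = 11,431.8 + 4,130 = 15,561.8 kg.
Δv = v_e · ln(106,200/15,561.8) = 3140.0 × ln(6.824) = 3140.0 × 1.9205 ≈ 6030 m/s.

Δv ≈ 6.03 km/s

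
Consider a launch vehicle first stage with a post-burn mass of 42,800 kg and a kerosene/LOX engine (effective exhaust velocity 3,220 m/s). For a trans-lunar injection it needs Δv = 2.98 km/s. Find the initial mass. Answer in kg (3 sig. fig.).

From the ideal rocket equation, m₀/m_f = exp(Δv / v_e) = exp(2980 / 3220.0) = exp(0.9255) = 2.5230.
m₀ = m_f × 2.5230 = 42,800 × 2.5230 = 107,984 kg.

initial mass ≈ 108000 kg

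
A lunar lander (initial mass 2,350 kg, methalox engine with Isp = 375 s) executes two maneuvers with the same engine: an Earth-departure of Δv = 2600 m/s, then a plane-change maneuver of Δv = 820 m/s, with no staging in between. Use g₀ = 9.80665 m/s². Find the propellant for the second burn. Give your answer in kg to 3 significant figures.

propellant for the second burn ≈ 232 kg

v_e = Isp · g₀ = 375 × 9.80665 = 3677.5 m/s.
After the first burn: m = 2350 × exp(−2600/3677.5) = 2350 × 0.49312 = 1,158.83 kg.
After the second burn: m = 1,158.83 × exp(−820/3677.5) = 1,158.83 × 0.80013 = 927.215 kg.
Second-burn propellant = 1,158.83 − 927.215 = 231.615 kg.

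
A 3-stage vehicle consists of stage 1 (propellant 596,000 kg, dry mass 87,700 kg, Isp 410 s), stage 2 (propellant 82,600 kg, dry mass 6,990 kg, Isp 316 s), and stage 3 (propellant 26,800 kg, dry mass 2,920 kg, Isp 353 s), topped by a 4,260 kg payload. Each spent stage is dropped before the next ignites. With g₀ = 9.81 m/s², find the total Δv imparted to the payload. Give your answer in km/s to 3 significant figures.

Δv ≈ 14.2 km/s

Ignition mass of stage 1 = 596,000+87,700 + 82,600+6,990 + 26,800+2,920 + 4,260 = 807,270 kg.
Stage 1: m₀ = 807,270 kg, m_f = 807,270 − 596,000 = 211,270 kg; Δv = 410×9.81×ln(3.821) = 4022.1×1.3405 ≈ 5392 m/s.
Stage 2: m₀ = 123,570 kg, m_f = 123,570 − 82,600 = 40,970 kg; Δv = 316×9.81×ln(3.016) = 3100.0×1.1040 ≈ 3422 m/s.
Stage 3: m₀ = 33,980 kg, m_f = 33,980 − 26,800 = 7,180 kg; Δv = 353×9.81×ln(4.733) = 3462.9×1.5545 ≈ 5383 m/s.
Total Δv = 5392 + 3422 + 5383 = 14197 m/s.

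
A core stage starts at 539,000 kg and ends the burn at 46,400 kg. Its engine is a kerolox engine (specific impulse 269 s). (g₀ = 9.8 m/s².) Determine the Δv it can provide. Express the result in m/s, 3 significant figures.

v_e = Isp · g₀ = 269 × 9.8 = 2636.2 m/s.
Δv = v_e · ln(m₀/m_f) = 2636.2 × ln(11.62) = 2636.2 × 2.4524 ≈ 6465.1 m/s.

Δv ≈ 6470 m/s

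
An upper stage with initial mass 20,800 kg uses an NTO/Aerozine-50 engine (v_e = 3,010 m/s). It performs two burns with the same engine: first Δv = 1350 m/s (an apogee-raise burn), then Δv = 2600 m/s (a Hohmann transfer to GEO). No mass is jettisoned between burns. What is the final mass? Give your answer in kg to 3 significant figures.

final mass ≈ 5600 kg

After the first burn: m = 20800 × exp(−1350/3010.0) = 20800 × 0.63858 = 13,282.5 kg.
After the second burn: m = 13,282.5 × exp(−2600/3010.0) = 13,282.5 × 0.42156 = 5,599.37 kg.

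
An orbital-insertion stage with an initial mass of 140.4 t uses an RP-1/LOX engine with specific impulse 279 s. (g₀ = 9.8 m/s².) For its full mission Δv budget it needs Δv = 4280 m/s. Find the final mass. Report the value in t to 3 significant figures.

final mass ≈ 29.3 t

v_e = Isp · g₀ = 279 × 9.8 = 2734.2 m/s.
Rocket equation: m₀/m_f = exp(Δv / v_e) = exp(4280 / 2734.2) = exp(1.5654) = 4.7844.
m_f = m₀ / 4.7844 = 140.4 / 4.7844 = 29.3454 t.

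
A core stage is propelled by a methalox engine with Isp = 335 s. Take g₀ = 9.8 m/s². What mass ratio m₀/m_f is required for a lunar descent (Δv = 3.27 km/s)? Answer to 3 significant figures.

mass ratio ≈ 2.71

v_e = Isp · g₀ = 335 × 9.8 = 3283.0 m/s.
m₀/m_f = exp(Δv / v_e) = exp(3270 / 3283.0) = exp(0.9960) = 2.7075.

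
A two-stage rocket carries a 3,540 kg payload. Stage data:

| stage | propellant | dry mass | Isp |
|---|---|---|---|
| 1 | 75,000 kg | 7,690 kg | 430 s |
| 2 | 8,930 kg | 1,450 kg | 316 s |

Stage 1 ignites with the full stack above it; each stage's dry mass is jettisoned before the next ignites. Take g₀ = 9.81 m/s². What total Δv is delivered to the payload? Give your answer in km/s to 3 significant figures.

Δv ≈ 9.50 km/s

Ignition mass of stage 1 = 75,000+7,690 + 8,930+1,450 + 3,540 = 96,610 kg.
Stage 1: m₀ = 96,610 kg, m_f = 96,610 − 75,000 = 21,610 kg; Δv = 430×9.81×ln(4.471) = 4218.3×1.4975 ≈ 6317 m/s.
Stage 2: m₀ = 13,920 kg, m_f = 13,920 − 8,930 = 4,990 kg; Δv = 316×9.81×ln(2.79) = 3100.0×1.0259 ≈ 3180 m/s.
Total Δv = 6317 + 3180 = 9497 m/s.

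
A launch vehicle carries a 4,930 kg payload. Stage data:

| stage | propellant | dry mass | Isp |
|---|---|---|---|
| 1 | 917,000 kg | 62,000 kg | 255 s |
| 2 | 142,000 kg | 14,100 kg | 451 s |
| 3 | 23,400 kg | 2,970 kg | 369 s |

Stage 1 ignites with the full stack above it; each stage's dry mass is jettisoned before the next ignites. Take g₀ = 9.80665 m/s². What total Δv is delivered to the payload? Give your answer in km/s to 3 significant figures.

Ignition mass of stage 1 = 917,000+62,000 + 142,000+14,100 + 23,400+2,970 + 4,930 = 1,166,400 kg.
Stage 1: m₀ = 1,166,400 kg, m_f = 1,166,400 − 917,000 = 249,400 kg; Δv = 255×9.80665×ln(4.677) = 2500.7×1.5426 ≈ 3858 m/s.
Stage 2: m₀ = 187,400 kg, m_f = 187,400 − 142,000 = 45,400 kg; Δv = 451×9.80665×ln(4.128) = 4422.8×1.4177 ≈ 6270 m/s.
Stage 3: m₀ = 31,300 kg, m_f = 31,300 − 23,400 = 7,900 kg; Δv = 369×9.80665×ln(3.962) = 3618.7×1.3768 ≈ 4982 m/s.
Total Δv = 3858 + 6270 + 4982 = 15110 m/s.

Δv ≈ 15.1 km/s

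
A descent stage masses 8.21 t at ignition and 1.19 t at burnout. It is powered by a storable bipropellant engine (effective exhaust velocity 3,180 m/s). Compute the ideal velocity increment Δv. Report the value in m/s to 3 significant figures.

Δv ≈ 6140 m/s

Δv = v_e · ln(m₀/m_f) = 3180.0 × ln(6.899) = 3180.0 × 1.9314 ≈ 6141.9 m/s.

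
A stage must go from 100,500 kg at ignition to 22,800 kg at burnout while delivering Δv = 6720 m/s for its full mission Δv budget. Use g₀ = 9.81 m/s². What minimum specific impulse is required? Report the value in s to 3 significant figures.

ln(m₀/m_f) = ln(100500/22800) = ln(4.408) = 1.4834.
v_e = Δv / ln(m₀/m_f) = 6720 / 1.4834 = 4530.1 m/s.
Isp = v_e / g₀ = 4530.1 / 9.81 = 461.8 s.

Isp ≈ 462 s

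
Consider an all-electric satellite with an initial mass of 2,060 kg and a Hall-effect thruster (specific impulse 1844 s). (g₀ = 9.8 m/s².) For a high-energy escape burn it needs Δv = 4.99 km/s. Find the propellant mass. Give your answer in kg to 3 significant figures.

v_e = Isp · g₀ = 1844 × 9.8 = 18071.2 m/s.
m₀/m_f = exp(Δv / v_e) = exp(4990 / 18071.2) = exp(0.2761) = 1.3180.
m_f = 2,060 / 1.3180 = 1,562.97 kg, so propellant = m₀ − m_f = 2,060 − 1,562.97 = 497.03 kg.

propellant mass ≈ 497 kg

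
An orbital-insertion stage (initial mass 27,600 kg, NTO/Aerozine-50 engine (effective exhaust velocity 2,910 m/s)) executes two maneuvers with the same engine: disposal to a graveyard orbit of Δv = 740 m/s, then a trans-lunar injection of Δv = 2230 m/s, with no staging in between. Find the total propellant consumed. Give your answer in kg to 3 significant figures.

After the first burn: m = 27600 × exp(−740/2910.0) = 27600 × 0.77546 = 21,402.7 kg.
After the second burn: m = 21,402.7 × exp(−2230/2910.0) = 21,402.7 × 0.46472 = 9,946.26 kg.
Total propellant = m₀ − m_final = 27600 − 9,946.26 = 17,653.74 kg.

total propellant consumed ≈ 17700 kg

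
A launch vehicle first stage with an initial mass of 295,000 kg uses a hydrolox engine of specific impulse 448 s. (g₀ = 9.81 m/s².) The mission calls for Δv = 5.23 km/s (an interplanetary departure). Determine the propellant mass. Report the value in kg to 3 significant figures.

v_e = Isp · g₀ = 448 × 9.81 = 4394.9 m/s.
m₀/m_f = exp(Δv / v_e) = exp(5230 / 4394.9) = exp(1.1900) = 3.2872.
m_f = 295,000 / 3.2872 = 89,742 kg, so propellant = m₀ − m_f = 295,000 − 89,742 = 205,258 kg.

propellant mass ≈ 205000 kg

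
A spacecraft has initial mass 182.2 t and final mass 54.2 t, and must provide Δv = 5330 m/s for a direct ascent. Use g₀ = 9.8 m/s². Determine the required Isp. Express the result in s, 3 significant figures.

ln(m₀/m_f) = ln(182200/54200) = ln(3.362) = 1.2124.
By the Tsiolkovsky rocket equation, v_e = Δv / ln(m₀/m_f) = 5330 / 1.2124 = 4396.2 m/s.
Isp = v_e / g₀ = 4396.2 / 9.8 = 448.6 s.

Isp ≈ 449 s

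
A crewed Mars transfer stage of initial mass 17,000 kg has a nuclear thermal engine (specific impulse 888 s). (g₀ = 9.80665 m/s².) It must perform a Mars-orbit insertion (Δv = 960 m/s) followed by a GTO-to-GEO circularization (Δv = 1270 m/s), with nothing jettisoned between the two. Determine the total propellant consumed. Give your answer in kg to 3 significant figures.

v_e = Isp · g₀ = 888 × 9.80665 = 8708.3 m/s.
After the first burn: m = 17000 × exp(−960/8708.3) = 17000 × 0.89562 = 15,225.5 kg.
After the second burn: m = 15,225.5 × exp(−1270/8708.3) = 15,225.5 × 0.86430 = 13,159.4 kg.
Total propellant = m₀ − m_final = 17000 − 13,159.4 = 3,840.6 kg.

total propellant consumed ≈ 3840 kg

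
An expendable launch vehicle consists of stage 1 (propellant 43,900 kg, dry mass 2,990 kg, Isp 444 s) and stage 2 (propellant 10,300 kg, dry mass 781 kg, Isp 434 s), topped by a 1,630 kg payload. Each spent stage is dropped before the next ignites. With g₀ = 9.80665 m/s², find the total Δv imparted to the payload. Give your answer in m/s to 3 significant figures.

Δv ≈ 12900 m/s

Ignition mass of stage 1 = 43,900+2,990 + 10,300+781 + 1,630 = 59,601 kg.
Stage 1: m₀ = 59,601 kg, m_f = 59,601 − 43,900 = 15,701 kg; Δv = 444×9.80665×ln(3.796) = 4354.2×1.3339 ≈ 5808 m/s.
Stage 2: m₀ = 12,711 kg, m_f = 12,711 − 10,300 = 2,411 kg; Δv = 434×9.80665×ln(5.272) = 4256.1×1.6624 ≈ 7075 m/s.
Total Δv = 5808 + 7075 = 12883 m/s.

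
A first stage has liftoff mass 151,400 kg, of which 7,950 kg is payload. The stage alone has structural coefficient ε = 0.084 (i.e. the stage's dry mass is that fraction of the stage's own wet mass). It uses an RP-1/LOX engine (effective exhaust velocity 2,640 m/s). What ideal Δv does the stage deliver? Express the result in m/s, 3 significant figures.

Δv ≈ 5340 m/s

Stage wet mass = m₀ − payload = 151,400 − 7,950 = 143,450 kg.
Stage dry mass = ε × stage wet mass = 0.084 × 143,450 = 12,049.8 kg.
Burnout mass m_f = stage dry + payload = 12,049.8 + 7,950 = 19,999.8 kg.
Δv = v_e · ln(151,400/19,999.8) = 2640.0 × ln(7.57) = 2640.0 × 2.0242 ≈ 5344 m/s.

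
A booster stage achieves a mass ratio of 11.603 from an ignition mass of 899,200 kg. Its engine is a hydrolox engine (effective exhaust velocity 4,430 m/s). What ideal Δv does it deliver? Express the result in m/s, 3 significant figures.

From the ideal rocket equation, Δv = v_e · ln(11.603) = 4430.0 × 2.4513 ≈ 10859.1 m/s.

Δv ≈ 10900 m/s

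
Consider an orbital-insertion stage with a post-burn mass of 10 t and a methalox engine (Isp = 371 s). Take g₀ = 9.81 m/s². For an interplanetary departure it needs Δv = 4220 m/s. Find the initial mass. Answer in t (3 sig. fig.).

v_e = Isp · g₀ = 371 × 9.81 = 3639.5 m/s.
From the ideal rocket equation, m₀/m_f = exp(Δv / v_e) = exp(4220 / 3639.5) = exp(1.1595) = 3.1883.
m₀ = m_f × 3.1883 = 10 × 3.1883 = 31.883 t.

initial mass ≈ 31.9 t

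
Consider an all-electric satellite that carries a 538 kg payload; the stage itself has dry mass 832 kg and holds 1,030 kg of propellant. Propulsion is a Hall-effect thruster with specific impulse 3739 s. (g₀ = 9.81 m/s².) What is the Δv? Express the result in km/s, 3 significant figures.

v_e = Isp · g₀ = 3739 × 9.81 = 36679.6 m/s.
m₀ = payload + dry + propellant = 538 + 832 + 1,030 = 2,400 kg.
m_f = payload + dry = 538 + 832 = 1,370 kg.
Using Δv = v_e ln(m₀/m_f): Δv = v_e · ln(m₀/m_f) = 36679.6 × ln(1.752) = 36679.6 × 0.5607 ≈ 20564.7 m/s.

Δv ≈ 20.6 km/s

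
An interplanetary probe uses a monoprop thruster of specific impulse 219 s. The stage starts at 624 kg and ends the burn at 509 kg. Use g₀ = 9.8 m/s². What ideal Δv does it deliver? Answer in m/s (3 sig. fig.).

v_e = Isp · g₀ = 219 × 9.8 = 2146.2 m/s.
Δv = v_e · ln(m₀/m_f) = 2146.2 × ln(1.226) = 2146.2 × 0.2037 ≈ 437.2 m/s.

Δv ≈ 437 m/s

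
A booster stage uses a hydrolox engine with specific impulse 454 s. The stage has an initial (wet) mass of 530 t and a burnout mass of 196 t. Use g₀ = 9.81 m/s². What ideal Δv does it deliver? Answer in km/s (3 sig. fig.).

v_e = Isp · g₀ = 454 × 9.81 = 4453.7 m/s.
Δv = v_e · ln(m₀/m_f) = 4453.7 × ln(2.704) = 4453.7 × 0.9948 ≈ 4430.4 m/s.

Δv ≈ 4.43 km/s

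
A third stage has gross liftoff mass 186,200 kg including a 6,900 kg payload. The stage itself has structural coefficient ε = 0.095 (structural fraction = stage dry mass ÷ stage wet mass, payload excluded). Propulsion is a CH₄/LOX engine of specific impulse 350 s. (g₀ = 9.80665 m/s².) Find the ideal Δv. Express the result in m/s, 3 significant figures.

Stage wet mass = m₀ − payload = 186,200 − 6,900 = 179,300 kg.
Stage dry mass = ε × stage wet mass = 0.095 × 179,300 = 17,033.5 kg.
Burnout mass m_f = stage dry + payload = 17,033.5 + 6,900 = 23,933.5 kg.
v_e = Isp · g₀ = 350 × 9.80665 = 3432.3 m/s.
Δv = v_e · ln(186,200/23,933.5) = 3432.3 × ln(7.78) = 3432.3 × 2.0515 ≈ 7042 m/s.

Δv ≈ 7040 m/s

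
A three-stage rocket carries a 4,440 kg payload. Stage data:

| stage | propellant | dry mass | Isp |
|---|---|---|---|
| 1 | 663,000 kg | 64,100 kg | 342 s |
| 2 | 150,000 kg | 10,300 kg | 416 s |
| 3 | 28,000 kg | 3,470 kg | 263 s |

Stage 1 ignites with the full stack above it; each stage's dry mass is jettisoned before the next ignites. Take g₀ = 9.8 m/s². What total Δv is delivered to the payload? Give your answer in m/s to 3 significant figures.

Ignition mass of stage 1 = 663,000+64,100 + 150,000+10,300 + 28,000+3,470 + 4,440 = 923,310 kg.
Stage 1: m₀ = 923,310 kg, m_f = 923,310 − 663,000 = 260,310 kg; Δv = 342×9.8×ln(3.547) = 3351.6×1.2661 ≈ 4243 m/s.
Stage 2: m₀ = 196,210 kg, m_f = 196,210 − 150,000 = 46,210 kg; Δv = 416×9.8×ln(4.246) = 4076.8×1.4460 ≈ 5895 m/s.
Stage 3: m₀ = 35,910 kg, m_f = 35,910 − 28,000 = 7,910 kg; Δv = 263×9.8×ln(4.54) = 2577.4×1.5129 ≈ 3899 m/s.
Total Δv = 4243 + 5895 + 3899 = 14037 m/s.

Δv ≈ 14000 m/s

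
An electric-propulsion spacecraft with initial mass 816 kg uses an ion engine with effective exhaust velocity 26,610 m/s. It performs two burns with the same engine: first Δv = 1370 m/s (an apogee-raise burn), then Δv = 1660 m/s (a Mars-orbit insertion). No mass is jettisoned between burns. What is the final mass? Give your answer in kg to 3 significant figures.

final mass ≈ 728 kg

After the first burn: m = 816 × exp(−1370/26610.0) = 816 × 0.94982 = 775.053 kg.
After the second burn: m = 775.053 × exp(−1660/26610.0) = 775.053 × 0.93952 = 728.178 kg.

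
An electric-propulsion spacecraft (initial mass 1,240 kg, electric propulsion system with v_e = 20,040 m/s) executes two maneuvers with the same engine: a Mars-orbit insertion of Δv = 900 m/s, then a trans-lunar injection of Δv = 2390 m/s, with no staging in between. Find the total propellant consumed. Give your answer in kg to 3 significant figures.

After the first burn: m = 1240 × exp(−900/20040.0) = 1240 × 0.95608 = 1,185.54 kg.
After the second burn: m = 1,185.54 × exp(−2390/20040.0) = 1,185.54 × 0.88758 = 1,052.26 kg.
Total propellant = m₀ − m_final = 1240 − 1,052.26 = 187.74 kg.

total propellant consumed ≈ 188 kg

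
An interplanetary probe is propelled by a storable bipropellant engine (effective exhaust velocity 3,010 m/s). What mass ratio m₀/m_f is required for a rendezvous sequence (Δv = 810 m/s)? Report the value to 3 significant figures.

mass ratio ≈ 1.31

From the ideal rocket equation, m₀/m_f = exp(Δv / v_e) = exp(810 / 3010.0) = exp(0.2691) = 1.3088.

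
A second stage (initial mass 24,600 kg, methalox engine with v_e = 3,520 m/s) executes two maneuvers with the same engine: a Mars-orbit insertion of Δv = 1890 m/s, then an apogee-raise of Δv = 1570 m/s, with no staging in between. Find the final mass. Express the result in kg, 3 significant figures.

After the first burn: m = 24600 × exp(−1890/3520.0) = 24600 × 0.58454 = 14,379.7 kg.
After the second burn: m = 14,379.7 × exp(−1570/3520.0) = 14,379.7 × 0.64017 = 9,205.45 kg.

final mass ≈ 9210 kg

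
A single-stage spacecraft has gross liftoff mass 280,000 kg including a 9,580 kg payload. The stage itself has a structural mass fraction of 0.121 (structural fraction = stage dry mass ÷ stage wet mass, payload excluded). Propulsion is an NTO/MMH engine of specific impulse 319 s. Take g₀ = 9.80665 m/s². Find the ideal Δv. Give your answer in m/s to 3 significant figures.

Stage wet mass = m₀ − payload = 280,000 − 9,580 = 270,420 kg.
Stage dry mass = ε × stage wet mass = 0.121 × 270,420 = 32,720.8 kg.
Burnout mass m_f = stage dry + payload = 32,720.8 + 9,580 = 42,300.8 kg.
v_e = Isp · g₀ = 319 × 9.80665 = 3128.3 m/s.
Rocket equation: Δv = v_e · ln(280,000/42,300.8) = 3128.3 × ln(6.619) = 3128.3 × 1.8900 ≈ 5912 m/s.

Δv ≈ 5910 m/s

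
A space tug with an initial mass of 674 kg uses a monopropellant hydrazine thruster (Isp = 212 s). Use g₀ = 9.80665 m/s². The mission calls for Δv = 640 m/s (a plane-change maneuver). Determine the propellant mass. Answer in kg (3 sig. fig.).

v_e = Isp · g₀ = 212 × 9.80665 = 2079.0 m/s.
m₀/m_f = exp(Δv / v_e) = exp(640 / 2079.0) = exp(0.3078) = 1.3605.
m_f = 674 / 1.3605 = 495.406 kg, so propellant = m₀ − m_f = 674 − 495.406 = 178.594 kg.

propellant mass ≈ 179 kg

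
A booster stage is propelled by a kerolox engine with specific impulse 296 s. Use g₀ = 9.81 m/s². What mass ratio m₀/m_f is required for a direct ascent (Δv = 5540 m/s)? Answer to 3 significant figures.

mass ratio ≈ 6.74

v_e = Isp · g₀ = 296 × 9.81 = 2903.8 m/s.
Using Δv = v_e ln(m₀/m_f): m₀/m_f = exp(Δv / v_e) = exp(5540 / 2903.8) = exp(1.9079) = 6.7387.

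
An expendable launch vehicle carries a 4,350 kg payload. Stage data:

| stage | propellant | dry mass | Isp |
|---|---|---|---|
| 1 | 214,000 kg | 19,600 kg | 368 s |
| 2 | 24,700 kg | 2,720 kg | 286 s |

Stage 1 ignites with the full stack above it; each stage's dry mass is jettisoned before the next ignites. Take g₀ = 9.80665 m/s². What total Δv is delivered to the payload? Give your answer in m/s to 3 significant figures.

Δv ≈ 10100 m/s

Ignition mass of stage 1 = 214,000+19,600 + 24,700+2,720 + 4,350 = 265,370 kg.
Stage 1: m₀ = 265,370 kg, m_f = 265,370 − 214,000 = 51,370 kg; Δv = 368×9.80665×ln(5.166) = 3608.8×1.6421 ≈ 5926 m/s.
Stage 2: m₀ = 31,770 kg, m_f = 31,770 − 24,700 = 7,070 kg; Δv = 286×9.80665×ln(4.494) = 2804.7×1.5027 ≈ 4215 m/s.
Total Δv = 5926 + 4215 = 10141 m/s.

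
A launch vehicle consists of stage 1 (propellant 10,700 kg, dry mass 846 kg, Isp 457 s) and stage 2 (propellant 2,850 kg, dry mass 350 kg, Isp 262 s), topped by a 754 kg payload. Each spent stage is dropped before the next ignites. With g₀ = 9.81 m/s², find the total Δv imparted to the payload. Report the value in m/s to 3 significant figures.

Δv ≈ 8530 m/s

Ignition mass of stage 1 = 10,700+846 + 2,850+350 + 754 = 15,500 kg.
Stage 1: m₀ = 15,500 kg, m_f = 15,500 − 10,700 = 4,800 kg; Δv = 457×9.81×ln(3.229) = 4483.2×1.1722 ≈ 5255 m/s.
Stage 2: m₀ = 3,954 kg, m_f = 3,954 − 2,850 = 1,104 kg; Δv = 262×9.81×ln(3.582) = 2570.2×1.2758 ≈ 3279 m/s.
Total Δv = 5255 + 3279 = 8534 m/s.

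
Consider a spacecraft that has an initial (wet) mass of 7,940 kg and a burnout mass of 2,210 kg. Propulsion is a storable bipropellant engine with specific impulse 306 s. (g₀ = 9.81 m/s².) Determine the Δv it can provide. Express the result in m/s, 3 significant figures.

Δv ≈ 3840 m/s

v_e = Isp · g₀ = 306 × 9.81 = 3001.9 m/s.
Using Δv = v_e ln(m₀/m_f): Δv = v_e · ln(m₀/m_f) = 3001.9 × ln(3.593) = 3001.9 × 1.2789 ≈ 3839.1 m/s.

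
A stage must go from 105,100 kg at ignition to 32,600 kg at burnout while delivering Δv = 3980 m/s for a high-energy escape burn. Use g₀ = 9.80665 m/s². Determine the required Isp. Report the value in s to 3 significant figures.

ln(m₀/m_f) = ln(105100/32600) = ln(3.224) = 1.1706.
v_e = Δv / ln(m₀/m_f) = 3980 / 1.1706 = 3400.0 m/s.
Isp = v_e / g₀ = 3400.0 / 9.80665 = 346.7 s.

Isp ≈ 347 s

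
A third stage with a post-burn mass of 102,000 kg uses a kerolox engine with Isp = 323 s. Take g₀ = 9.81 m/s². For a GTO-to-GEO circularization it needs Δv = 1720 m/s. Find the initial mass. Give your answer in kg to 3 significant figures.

v_e = Isp · g₀ = 323 × 9.81 = 3168.6 m/s.
By the Tsiolkovsky rocket equation, m₀/m_f = exp(Δv / v_e) = exp(1720 / 3168.6) = exp(0.5428) = 1.7209.
m₀ = m_f × 1.7209 = 102,000 × 1.7209 = 175,532 kg.

initial mass ≈ 176000 kg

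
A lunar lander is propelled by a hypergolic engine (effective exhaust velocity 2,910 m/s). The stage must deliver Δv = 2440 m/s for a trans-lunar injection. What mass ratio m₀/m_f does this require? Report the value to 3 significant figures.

m₀/m_f = exp(Δv / v_e) = exp(2440 / 2910.0) = exp(0.8385) = 2.3129.

mass ratio ≈ 2.31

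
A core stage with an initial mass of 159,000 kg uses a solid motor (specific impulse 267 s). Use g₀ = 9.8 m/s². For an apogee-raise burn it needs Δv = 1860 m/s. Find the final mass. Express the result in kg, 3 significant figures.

final mass ≈ 78100 kg

v_e = Isp · g₀ = 267 × 9.8 = 2616.6 m/s.
Rocket equation: m₀/m_f = exp(Δv / v_e) = exp(1860 / 2616.6) = exp(0.7108) = 2.0357.
m_f = m₀ / 2.0357 = 159,000 / 2.0357 = 78,105.8 kg.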